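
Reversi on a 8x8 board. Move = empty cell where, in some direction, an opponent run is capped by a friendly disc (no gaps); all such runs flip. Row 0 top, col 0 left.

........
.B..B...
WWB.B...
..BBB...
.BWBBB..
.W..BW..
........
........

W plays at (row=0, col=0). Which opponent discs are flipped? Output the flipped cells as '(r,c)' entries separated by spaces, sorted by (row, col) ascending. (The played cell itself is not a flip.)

Dir NW: edge -> no flip
Dir N: edge -> no flip
Dir NE: edge -> no flip
Dir W: edge -> no flip
Dir E: first cell '.' (not opp) -> no flip
Dir SW: edge -> no flip
Dir S: first cell '.' (not opp) -> no flip
Dir SE: opp run (1,1) (2,2) (3,3) (4,4) capped by W -> flip

Answer: (1,1) (2,2) (3,3) (4,4)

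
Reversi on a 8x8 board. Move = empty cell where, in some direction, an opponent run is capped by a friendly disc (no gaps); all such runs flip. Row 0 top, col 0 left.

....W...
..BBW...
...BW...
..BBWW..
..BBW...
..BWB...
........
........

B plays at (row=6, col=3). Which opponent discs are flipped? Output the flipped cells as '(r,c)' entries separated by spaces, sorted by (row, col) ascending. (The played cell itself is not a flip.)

Answer: (5,3)

Derivation:
Dir NW: first cell 'B' (not opp) -> no flip
Dir N: opp run (5,3) capped by B -> flip
Dir NE: first cell 'B' (not opp) -> no flip
Dir W: first cell '.' (not opp) -> no flip
Dir E: first cell '.' (not opp) -> no flip
Dir SW: first cell '.' (not opp) -> no flip
Dir S: first cell '.' (not opp) -> no flip
Dir SE: first cell '.' (not opp) -> no flip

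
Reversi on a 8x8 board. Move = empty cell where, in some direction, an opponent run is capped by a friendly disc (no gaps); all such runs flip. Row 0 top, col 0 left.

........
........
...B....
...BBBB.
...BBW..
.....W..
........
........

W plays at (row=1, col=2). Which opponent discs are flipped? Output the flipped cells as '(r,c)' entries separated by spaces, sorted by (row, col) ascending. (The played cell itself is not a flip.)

Dir NW: first cell '.' (not opp) -> no flip
Dir N: first cell '.' (not opp) -> no flip
Dir NE: first cell '.' (not opp) -> no flip
Dir W: first cell '.' (not opp) -> no flip
Dir E: first cell '.' (not opp) -> no flip
Dir SW: first cell '.' (not opp) -> no flip
Dir S: first cell '.' (not opp) -> no flip
Dir SE: opp run (2,3) (3,4) capped by W -> flip

Answer: (2,3) (3,4)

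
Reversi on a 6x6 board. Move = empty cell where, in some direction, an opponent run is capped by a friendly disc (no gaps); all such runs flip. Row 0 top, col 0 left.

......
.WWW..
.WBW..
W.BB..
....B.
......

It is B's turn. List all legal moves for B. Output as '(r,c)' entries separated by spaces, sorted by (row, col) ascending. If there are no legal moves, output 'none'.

Answer: (0,0) (0,2) (0,3) (0,4) (1,0) (1,4) (2,0) (2,4)

Derivation:
(0,0): flips 1 -> legal
(0,1): no bracket -> illegal
(0,2): flips 1 -> legal
(0,3): flips 2 -> legal
(0,4): flips 1 -> legal
(1,0): flips 1 -> legal
(1,4): flips 1 -> legal
(2,0): flips 1 -> legal
(2,4): flips 1 -> legal
(3,1): no bracket -> illegal
(3,4): no bracket -> illegal
(4,0): no bracket -> illegal
(4,1): no bracket -> illegal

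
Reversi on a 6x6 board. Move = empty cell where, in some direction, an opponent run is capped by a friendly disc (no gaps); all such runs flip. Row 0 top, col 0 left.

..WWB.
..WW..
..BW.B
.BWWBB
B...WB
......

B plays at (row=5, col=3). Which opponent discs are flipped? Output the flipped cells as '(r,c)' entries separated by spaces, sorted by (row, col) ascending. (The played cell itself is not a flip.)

Dir NW: first cell '.' (not opp) -> no flip
Dir N: first cell '.' (not opp) -> no flip
Dir NE: opp run (4,4) capped by B -> flip
Dir W: first cell '.' (not opp) -> no flip
Dir E: first cell '.' (not opp) -> no flip
Dir SW: edge -> no flip
Dir S: edge -> no flip
Dir SE: edge -> no flip

Answer: (4,4)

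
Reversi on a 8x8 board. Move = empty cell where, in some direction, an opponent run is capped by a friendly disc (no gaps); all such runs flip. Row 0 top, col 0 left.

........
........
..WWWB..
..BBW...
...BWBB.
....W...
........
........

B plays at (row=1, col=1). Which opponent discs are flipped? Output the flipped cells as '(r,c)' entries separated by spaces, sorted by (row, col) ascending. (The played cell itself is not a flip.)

Answer: (2,2)

Derivation:
Dir NW: first cell '.' (not opp) -> no flip
Dir N: first cell '.' (not opp) -> no flip
Dir NE: first cell '.' (not opp) -> no flip
Dir W: first cell '.' (not opp) -> no flip
Dir E: first cell '.' (not opp) -> no flip
Dir SW: first cell '.' (not opp) -> no flip
Dir S: first cell '.' (not opp) -> no flip
Dir SE: opp run (2,2) capped by B -> flip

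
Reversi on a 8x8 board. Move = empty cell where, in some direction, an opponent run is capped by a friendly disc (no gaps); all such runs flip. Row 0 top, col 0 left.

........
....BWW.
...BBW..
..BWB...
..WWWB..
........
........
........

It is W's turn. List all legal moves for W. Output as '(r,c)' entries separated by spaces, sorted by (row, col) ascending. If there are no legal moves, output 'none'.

Answer: (0,3) (0,4) (1,3) (2,1) (2,2) (3,1) (3,5) (4,6)

Derivation:
(0,3): flips 1 -> legal
(0,4): flips 3 -> legal
(0,5): no bracket -> illegal
(1,2): no bracket -> illegal
(1,3): flips 2 -> legal
(2,1): flips 1 -> legal
(2,2): flips 3 -> legal
(3,1): flips 1 -> legal
(3,5): flips 1 -> legal
(3,6): no bracket -> illegal
(4,1): no bracket -> illegal
(4,6): flips 1 -> legal
(5,4): no bracket -> illegal
(5,5): no bracket -> illegal
(5,6): no bracket -> illegal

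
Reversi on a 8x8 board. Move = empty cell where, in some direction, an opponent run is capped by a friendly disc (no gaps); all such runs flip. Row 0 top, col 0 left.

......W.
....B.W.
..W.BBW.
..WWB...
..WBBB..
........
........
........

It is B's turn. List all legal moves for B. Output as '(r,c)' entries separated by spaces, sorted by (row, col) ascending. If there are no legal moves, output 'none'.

(0,5): no bracket -> illegal
(0,7): flips 1 -> legal
(1,1): flips 2 -> legal
(1,2): no bracket -> illegal
(1,3): no bracket -> illegal
(1,5): no bracket -> illegal
(1,7): no bracket -> illegal
(2,1): flips 1 -> legal
(2,3): flips 1 -> legal
(2,7): flips 1 -> legal
(3,1): flips 2 -> legal
(3,5): no bracket -> illegal
(3,6): no bracket -> illegal
(3,7): no bracket -> illegal
(4,1): flips 1 -> legal
(5,1): flips 2 -> legal
(5,2): no bracket -> illegal
(5,3): no bracket -> illegal

Answer: (0,7) (1,1) (2,1) (2,3) (2,7) (3,1) (4,1) (5,1)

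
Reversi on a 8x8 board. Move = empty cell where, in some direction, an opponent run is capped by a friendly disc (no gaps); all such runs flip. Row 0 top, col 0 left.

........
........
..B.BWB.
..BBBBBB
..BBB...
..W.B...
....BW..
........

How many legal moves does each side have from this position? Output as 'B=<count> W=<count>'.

Answer: B=7 W=7

Derivation:
-- B to move --
(1,4): flips 1 -> legal
(1,5): flips 1 -> legal
(1,6): flips 1 -> legal
(4,1): no bracket -> illegal
(5,1): no bracket -> illegal
(5,3): no bracket -> illegal
(5,5): no bracket -> illegal
(5,6): no bracket -> illegal
(6,1): flips 1 -> legal
(6,2): flips 1 -> legal
(6,3): no bracket -> illegal
(6,6): flips 1 -> legal
(7,4): no bracket -> illegal
(7,5): no bracket -> illegal
(7,6): flips 1 -> legal
B mobility = 7
-- W to move --
(1,1): no bracket -> illegal
(1,2): flips 3 -> legal
(1,3): no bracket -> illegal
(1,4): no bracket -> illegal
(1,5): no bracket -> illegal
(1,6): no bracket -> illegal
(1,7): no bracket -> illegal
(2,1): flips 3 -> legal
(2,3): flips 1 -> legal
(2,7): flips 1 -> legal
(3,1): no bracket -> illegal
(4,1): no bracket -> illegal
(4,5): flips 1 -> legal
(4,6): no bracket -> illegal
(4,7): flips 1 -> legal
(5,1): no bracket -> illegal
(5,3): no bracket -> illegal
(5,5): no bracket -> illegal
(6,3): flips 1 -> legal
(7,3): no bracket -> illegal
(7,4): no bracket -> illegal
(7,5): no bracket -> illegal
W mobility = 7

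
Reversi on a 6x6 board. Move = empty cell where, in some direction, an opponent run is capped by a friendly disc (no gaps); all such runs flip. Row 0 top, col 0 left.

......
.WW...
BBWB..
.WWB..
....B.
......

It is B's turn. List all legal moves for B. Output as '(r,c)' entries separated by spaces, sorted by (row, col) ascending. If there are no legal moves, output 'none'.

(0,0): flips 2 -> legal
(0,1): flips 2 -> legal
(0,2): flips 1 -> legal
(0,3): flips 1 -> legal
(1,0): no bracket -> illegal
(1,3): no bracket -> illegal
(3,0): flips 2 -> legal
(4,0): no bracket -> illegal
(4,1): flips 2 -> legal
(4,2): flips 1 -> legal
(4,3): flips 1 -> legal

Answer: (0,0) (0,1) (0,2) (0,3) (3,0) (4,1) (4,2) (4,3)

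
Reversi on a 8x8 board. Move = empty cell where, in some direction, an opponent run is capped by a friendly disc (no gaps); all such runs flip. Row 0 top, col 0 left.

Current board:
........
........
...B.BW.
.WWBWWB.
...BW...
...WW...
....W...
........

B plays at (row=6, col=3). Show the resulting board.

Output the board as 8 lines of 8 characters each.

Place B at (6,3); scan 8 dirs for brackets.
Dir NW: first cell '.' (not opp) -> no flip
Dir N: opp run (5,3) capped by B -> flip
Dir NE: opp run (5,4), next='.' -> no flip
Dir W: first cell '.' (not opp) -> no flip
Dir E: opp run (6,4), next='.' -> no flip
Dir SW: first cell '.' (not opp) -> no flip
Dir S: first cell '.' (not opp) -> no flip
Dir SE: first cell '.' (not opp) -> no flip
All flips: (5,3)

Answer: ........
........
...B.BW.
.WWBWWB.
...BW...
...BW...
...BW...
........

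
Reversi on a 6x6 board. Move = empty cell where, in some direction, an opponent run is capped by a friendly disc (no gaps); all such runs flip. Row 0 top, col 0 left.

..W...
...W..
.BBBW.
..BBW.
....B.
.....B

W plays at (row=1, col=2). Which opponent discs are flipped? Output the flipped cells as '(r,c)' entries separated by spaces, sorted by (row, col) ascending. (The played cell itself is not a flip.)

Answer: (2,3)

Derivation:
Dir NW: first cell '.' (not opp) -> no flip
Dir N: first cell 'W' (not opp) -> no flip
Dir NE: first cell '.' (not opp) -> no flip
Dir W: first cell '.' (not opp) -> no flip
Dir E: first cell 'W' (not opp) -> no flip
Dir SW: opp run (2,1), next='.' -> no flip
Dir S: opp run (2,2) (3,2), next='.' -> no flip
Dir SE: opp run (2,3) capped by W -> flip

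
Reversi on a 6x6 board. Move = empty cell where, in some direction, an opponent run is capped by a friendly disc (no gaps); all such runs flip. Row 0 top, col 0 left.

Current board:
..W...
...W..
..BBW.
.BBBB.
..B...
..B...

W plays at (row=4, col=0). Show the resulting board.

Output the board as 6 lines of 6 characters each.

Place W at (4,0); scan 8 dirs for brackets.
Dir NW: edge -> no flip
Dir N: first cell '.' (not opp) -> no flip
Dir NE: opp run (3,1) (2,2) capped by W -> flip
Dir W: edge -> no flip
Dir E: first cell '.' (not opp) -> no flip
Dir SW: edge -> no flip
Dir S: first cell '.' (not opp) -> no flip
Dir SE: first cell '.' (not opp) -> no flip
All flips: (2,2) (3,1)

Answer: ..W...
...W..
..WBW.
.WBBB.
W.B...
..B...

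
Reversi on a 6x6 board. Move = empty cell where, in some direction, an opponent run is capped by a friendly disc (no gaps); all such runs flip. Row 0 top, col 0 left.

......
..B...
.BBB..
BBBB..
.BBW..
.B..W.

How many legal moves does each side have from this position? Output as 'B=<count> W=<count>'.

Answer: B=2 W=3

Derivation:
-- B to move --
(3,4): no bracket -> illegal
(4,4): flips 1 -> legal
(4,5): no bracket -> illegal
(5,2): no bracket -> illegal
(5,3): flips 1 -> legal
(5,5): no bracket -> illegal
B mobility = 2
-- W to move --
(0,1): no bracket -> illegal
(0,2): no bracket -> illegal
(0,3): no bracket -> illegal
(1,0): flips 2 -> legal
(1,1): no bracket -> illegal
(1,3): flips 2 -> legal
(1,4): no bracket -> illegal
(2,0): no bracket -> illegal
(2,4): no bracket -> illegal
(3,4): no bracket -> illegal
(4,0): flips 2 -> legal
(4,4): no bracket -> illegal
(5,0): no bracket -> illegal
(5,2): no bracket -> illegal
(5,3): no bracket -> illegal
W mobility = 3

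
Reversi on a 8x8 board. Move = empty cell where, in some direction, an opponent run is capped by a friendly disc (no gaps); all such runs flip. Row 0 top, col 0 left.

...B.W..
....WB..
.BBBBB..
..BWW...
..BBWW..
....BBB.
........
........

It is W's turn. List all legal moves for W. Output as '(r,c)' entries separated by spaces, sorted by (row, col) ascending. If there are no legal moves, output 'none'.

Answer: (0,6) (1,1) (1,2) (1,3) (1,6) (3,1) (3,5) (3,6) (4,1) (5,1) (5,2) (5,3) (6,3) (6,4) (6,5) (6,6) (6,7)

Derivation:
(0,2): no bracket -> illegal
(0,4): no bracket -> illegal
(0,6): flips 2 -> legal
(1,0): no bracket -> illegal
(1,1): flips 1 -> legal
(1,2): flips 1 -> legal
(1,3): flips 1 -> legal
(1,6): flips 2 -> legal
(2,0): no bracket -> illegal
(2,6): no bracket -> illegal
(3,0): no bracket -> illegal
(3,1): flips 1 -> legal
(3,5): flips 2 -> legal
(3,6): flips 1 -> legal
(4,1): flips 4 -> legal
(4,6): no bracket -> illegal
(4,7): no bracket -> illegal
(5,1): flips 1 -> legal
(5,2): flips 1 -> legal
(5,3): flips 1 -> legal
(5,7): no bracket -> illegal
(6,3): flips 1 -> legal
(6,4): flips 1 -> legal
(6,5): flips 1 -> legal
(6,6): flips 1 -> legal
(6,7): flips 1 -> legal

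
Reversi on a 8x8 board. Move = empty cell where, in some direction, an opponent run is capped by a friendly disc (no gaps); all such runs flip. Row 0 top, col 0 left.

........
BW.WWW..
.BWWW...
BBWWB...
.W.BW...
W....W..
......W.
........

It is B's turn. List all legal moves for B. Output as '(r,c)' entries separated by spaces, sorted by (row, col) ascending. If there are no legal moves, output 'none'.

(0,0): no bracket -> illegal
(0,1): flips 1 -> legal
(0,2): no bracket -> illegal
(0,3): flips 3 -> legal
(0,4): flips 4 -> legal
(0,5): no bracket -> illegal
(0,6): no bracket -> illegal
(1,2): flips 2 -> legal
(1,6): no bracket -> illegal
(2,0): no bracket -> illegal
(2,5): flips 3 -> legal
(2,6): no bracket -> illegal
(3,5): no bracket -> illegal
(4,0): no bracket -> illegal
(4,2): no bracket -> illegal
(4,5): flips 1 -> legal
(4,6): no bracket -> illegal
(5,1): flips 1 -> legal
(5,2): flips 1 -> legal
(5,3): no bracket -> illegal
(5,4): flips 1 -> legal
(5,6): no bracket -> illegal
(5,7): no bracket -> illegal
(6,0): no bracket -> illegal
(6,1): no bracket -> illegal
(6,4): no bracket -> illegal
(6,5): no bracket -> illegal
(6,7): no bracket -> illegal
(7,5): no bracket -> illegal
(7,6): no bracket -> illegal
(7,7): no bracket -> illegal

Answer: (0,1) (0,3) (0,4) (1,2) (2,5) (4,5) (5,1) (5,2) (5,4)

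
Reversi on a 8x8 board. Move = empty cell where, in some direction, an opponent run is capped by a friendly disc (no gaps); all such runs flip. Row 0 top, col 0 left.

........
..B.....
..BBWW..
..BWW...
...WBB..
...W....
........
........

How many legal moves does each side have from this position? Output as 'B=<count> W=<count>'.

-- B to move --
(1,3): no bracket -> illegal
(1,4): flips 2 -> legal
(1,5): no bracket -> illegal
(1,6): no bracket -> illegal
(2,6): flips 2 -> legal
(3,5): flips 2 -> legal
(3,6): no bracket -> illegal
(4,2): flips 1 -> legal
(5,2): no bracket -> illegal
(5,4): flips 1 -> legal
(6,2): flips 1 -> legal
(6,3): flips 3 -> legal
(6,4): no bracket -> illegal
B mobility = 7
-- W to move --
(0,1): flips 2 -> legal
(0,2): no bracket -> illegal
(0,3): no bracket -> illegal
(1,1): flips 1 -> legal
(1,3): flips 1 -> legal
(1,4): no bracket -> illegal
(2,1): flips 3 -> legal
(3,1): flips 1 -> legal
(3,5): flips 1 -> legal
(3,6): no bracket -> illegal
(4,1): no bracket -> illegal
(4,2): no bracket -> illegal
(4,6): flips 2 -> legal
(5,4): flips 1 -> legal
(5,5): flips 1 -> legal
(5,6): flips 1 -> legal
W mobility = 10

Answer: B=7 W=10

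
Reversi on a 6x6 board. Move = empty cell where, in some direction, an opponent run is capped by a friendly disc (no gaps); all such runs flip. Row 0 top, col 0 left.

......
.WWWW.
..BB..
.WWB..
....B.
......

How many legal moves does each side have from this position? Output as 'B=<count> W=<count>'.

Answer: B=10 W=3

Derivation:
-- B to move --
(0,0): flips 1 -> legal
(0,1): flips 1 -> legal
(0,2): flips 1 -> legal
(0,3): flips 1 -> legal
(0,4): flips 1 -> legal
(0,5): flips 1 -> legal
(1,0): no bracket -> illegal
(1,5): no bracket -> illegal
(2,0): no bracket -> illegal
(2,1): no bracket -> illegal
(2,4): no bracket -> illegal
(2,5): no bracket -> illegal
(3,0): flips 2 -> legal
(4,0): flips 1 -> legal
(4,1): flips 1 -> legal
(4,2): flips 1 -> legal
(4,3): no bracket -> illegal
B mobility = 10
-- W to move --
(2,1): no bracket -> illegal
(2,4): no bracket -> illegal
(3,4): flips 2 -> legal
(3,5): no bracket -> illegal
(4,2): no bracket -> illegal
(4,3): flips 2 -> legal
(4,5): no bracket -> illegal
(5,3): no bracket -> illegal
(5,4): no bracket -> illegal
(5,5): flips 3 -> legal
W mobility = 3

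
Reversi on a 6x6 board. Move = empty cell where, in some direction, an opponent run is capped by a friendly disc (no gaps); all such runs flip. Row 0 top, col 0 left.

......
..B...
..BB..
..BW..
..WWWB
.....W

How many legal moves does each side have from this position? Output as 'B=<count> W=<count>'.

Answer: B=5 W=6

Derivation:
-- B to move --
(2,4): no bracket -> illegal
(3,1): no bracket -> illegal
(3,4): flips 1 -> legal
(3,5): no bracket -> illegal
(4,1): flips 3 -> legal
(5,1): no bracket -> illegal
(5,2): flips 1 -> legal
(5,3): flips 2 -> legal
(5,4): flips 1 -> legal
B mobility = 5
-- W to move --
(0,1): no bracket -> illegal
(0,2): flips 3 -> legal
(0,3): no bracket -> illegal
(1,1): flips 1 -> legal
(1,3): flips 1 -> legal
(1,4): no bracket -> illegal
(2,1): flips 1 -> legal
(2,4): no bracket -> illegal
(3,1): flips 1 -> legal
(3,4): no bracket -> illegal
(3,5): flips 1 -> legal
(4,1): no bracket -> illegal
(5,4): no bracket -> illegal
W mobility = 6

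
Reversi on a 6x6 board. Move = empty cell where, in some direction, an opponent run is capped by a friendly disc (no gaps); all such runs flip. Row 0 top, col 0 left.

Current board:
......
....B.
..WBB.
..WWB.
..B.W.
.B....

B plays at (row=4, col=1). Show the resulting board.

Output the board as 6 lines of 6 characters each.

Answer: ......
....B.
..WBB.
..BWB.
.BB.W.
.B....

Derivation:
Place B at (4,1); scan 8 dirs for brackets.
Dir NW: first cell '.' (not opp) -> no flip
Dir N: first cell '.' (not opp) -> no flip
Dir NE: opp run (3,2) capped by B -> flip
Dir W: first cell '.' (not opp) -> no flip
Dir E: first cell 'B' (not opp) -> no flip
Dir SW: first cell '.' (not opp) -> no flip
Dir S: first cell 'B' (not opp) -> no flip
Dir SE: first cell '.' (not opp) -> no flip
All flips: (3,2)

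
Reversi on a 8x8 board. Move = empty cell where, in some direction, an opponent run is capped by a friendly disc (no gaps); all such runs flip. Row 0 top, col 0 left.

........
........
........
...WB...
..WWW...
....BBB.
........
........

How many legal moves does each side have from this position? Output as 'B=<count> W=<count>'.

-- B to move --
(2,2): flips 2 -> legal
(2,3): no bracket -> illegal
(2,4): no bracket -> illegal
(3,1): no bracket -> illegal
(3,2): flips 2 -> legal
(3,5): no bracket -> illegal
(4,1): no bracket -> illegal
(4,5): no bracket -> illegal
(5,1): no bracket -> illegal
(5,2): flips 1 -> legal
(5,3): no bracket -> illegal
B mobility = 3
-- W to move --
(2,3): no bracket -> illegal
(2,4): flips 1 -> legal
(2,5): flips 1 -> legal
(3,5): flips 1 -> legal
(4,5): no bracket -> illegal
(4,6): no bracket -> illegal
(4,7): no bracket -> illegal
(5,3): no bracket -> illegal
(5,7): no bracket -> illegal
(6,3): no bracket -> illegal
(6,4): flips 1 -> legal
(6,5): flips 1 -> legal
(6,6): flips 1 -> legal
(6,7): no bracket -> illegal
W mobility = 6

Answer: B=3 W=6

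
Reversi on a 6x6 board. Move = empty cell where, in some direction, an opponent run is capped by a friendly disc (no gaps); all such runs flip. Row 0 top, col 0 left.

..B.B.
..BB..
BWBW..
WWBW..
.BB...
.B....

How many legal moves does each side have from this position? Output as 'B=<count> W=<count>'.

Answer: B=8 W=8

Derivation:
-- B to move --
(1,0): flips 1 -> legal
(1,1): flips 2 -> legal
(1,4): flips 1 -> legal
(2,4): flips 2 -> legal
(3,4): flips 2 -> legal
(4,0): flips 2 -> legal
(4,3): flips 2 -> legal
(4,4): flips 1 -> legal
B mobility = 8
-- W to move --
(0,1): flips 1 -> legal
(0,3): flips 2 -> legal
(0,5): no bracket -> illegal
(1,0): flips 1 -> legal
(1,1): flips 1 -> legal
(1,4): no bracket -> illegal
(1,5): no bracket -> illegal
(2,4): no bracket -> illegal
(4,0): no bracket -> illegal
(4,3): flips 1 -> legal
(5,0): flips 2 -> legal
(5,2): flips 1 -> legal
(5,3): flips 1 -> legal
W mobility = 8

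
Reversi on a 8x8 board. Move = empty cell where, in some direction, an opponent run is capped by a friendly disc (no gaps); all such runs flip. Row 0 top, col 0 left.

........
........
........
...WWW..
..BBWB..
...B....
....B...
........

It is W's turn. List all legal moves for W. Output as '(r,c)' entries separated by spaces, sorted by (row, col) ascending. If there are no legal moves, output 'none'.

(3,1): no bracket -> illegal
(3,2): no bracket -> illegal
(3,6): no bracket -> illegal
(4,1): flips 2 -> legal
(4,6): flips 1 -> legal
(5,1): flips 1 -> legal
(5,2): flips 1 -> legal
(5,4): no bracket -> illegal
(5,5): flips 1 -> legal
(5,6): flips 1 -> legal
(6,2): flips 1 -> legal
(6,3): flips 2 -> legal
(6,5): no bracket -> illegal
(7,3): no bracket -> illegal
(7,4): no bracket -> illegal
(7,5): no bracket -> illegal

Answer: (4,1) (4,6) (5,1) (5,2) (5,5) (5,6) (6,2) (6,3)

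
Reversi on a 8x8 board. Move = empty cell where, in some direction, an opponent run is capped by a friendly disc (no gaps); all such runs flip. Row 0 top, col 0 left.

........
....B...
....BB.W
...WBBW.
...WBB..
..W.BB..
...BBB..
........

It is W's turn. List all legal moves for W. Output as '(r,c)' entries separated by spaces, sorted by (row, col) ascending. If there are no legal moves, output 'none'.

(0,3): flips 2 -> legal
(0,4): no bracket -> illegal
(0,5): no bracket -> illegal
(1,3): no bracket -> illegal
(1,5): flips 1 -> legal
(1,6): flips 2 -> legal
(2,3): no bracket -> illegal
(2,6): no bracket -> illegal
(4,6): flips 2 -> legal
(5,3): no bracket -> illegal
(5,6): no bracket -> illegal
(6,2): no bracket -> illegal
(6,6): flips 2 -> legal
(7,2): flips 3 -> legal
(7,3): no bracket -> illegal
(7,4): flips 1 -> legal
(7,5): no bracket -> illegal
(7,6): flips 2 -> legal

Answer: (0,3) (1,5) (1,6) (4,6) (6,6) (7,2) (7,4) (7,6)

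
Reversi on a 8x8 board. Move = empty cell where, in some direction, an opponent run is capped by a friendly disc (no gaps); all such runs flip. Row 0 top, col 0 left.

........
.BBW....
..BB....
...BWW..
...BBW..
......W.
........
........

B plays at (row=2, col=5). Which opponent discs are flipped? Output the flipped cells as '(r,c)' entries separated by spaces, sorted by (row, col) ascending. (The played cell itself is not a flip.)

Answer: (3,4)

Derivation:
Dir NW: first cell '.' (not opp) -> no flip
Dir N: first cell '.' (not opp) -> no flip
Dir NE: first cell '.' (not opp) -> no flip
Dir W: first cell '.' (not opp) -> no flip
Dir E: first cell '.' (not opp) -> no flip
Dir SW: opp run (3,4) capped by B -> flip
Dir S: opp run (3,5) (4,5), next='.' -> no flip
Dir SE: first cell '.' (not opp) -> no flip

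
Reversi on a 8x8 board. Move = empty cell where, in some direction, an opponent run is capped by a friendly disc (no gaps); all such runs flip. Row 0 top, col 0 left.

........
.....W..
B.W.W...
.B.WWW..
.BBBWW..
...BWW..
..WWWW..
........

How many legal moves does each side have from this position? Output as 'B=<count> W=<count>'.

Answer: B=11 W=4

Derivation:
-- B to move --
(0,4): no bracket -> illegal
(0,5): no bracket -> illegal
(0,6): flips 3 -> legal
(1,1): no bracket -> illegal
(1,2): no bracket -> illegal
(1,3): flips 1 -> legal
(1,4): no bracket -> illegal
(1,6): no bracket -> illegal
(2,1): no bracket -> illegal
(2,3): flips 1 -> legal
(2,5): flips 1 -> legal
(2,6): flips 2 -> legal
(3,2): no bracket -> illegal
(3,6): no bracket -> illegal
(4,6): flips 2 -> legal
(5,1): no bracket -> illegal
(5,2): no bracket -> illegal
(5,6): flips 2 -> legal
(6,1): no bracket -> illegal
(6,6): no bracket -> illegal
(7,1): flips 1 -> legal
(7,2): no bracket -> illegal
(7,3): flips 1 -> legal
(7,4): no bracket -> illegal
(7,5): flips 1 -> legal
(7,6): flips 2 -> legal
B mobility = 11
-- W to move --
(1,0): no bracket -> illegal
(1,1): no bracket -> illegal
(2,1): no bracket -> illegal
(3,0): no bracket -> illegal
(3,2): flips 1 -> legal
(4,0): flips 4 -> legal
(5,0): no bracket -> illegal
(5,1): flips 1 -> legal
(5,2): flips 2 -> legal
W mobility = 4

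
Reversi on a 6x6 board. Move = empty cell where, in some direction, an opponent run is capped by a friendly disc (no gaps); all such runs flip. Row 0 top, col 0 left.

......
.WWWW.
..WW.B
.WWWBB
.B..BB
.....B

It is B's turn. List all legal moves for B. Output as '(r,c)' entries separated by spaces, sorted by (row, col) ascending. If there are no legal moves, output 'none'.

(0,0): flips 3 -> legal
(0,1): flips 2 -> legal
(0,2): no bracket -> illegal
(0,3): flips 1 -> legal
(0,4): no bracket -> illegal
(0,5): flips 3 -> legal
(1,0): no bracket -> illegal
(1,5): no bracket -> illegal
(2,0): no bracket -> illegal
(2,1): flips 1 -> legal
(2,4): no bracket -> illegal
(3,0): flips 3 -> legal
(4,0): no bracket -> illegal
(4,2): no bracket -> illegal
(4,3): no bracket -> illegal

Answer: (0,0) (0,1) (0,3) (0,5) (2,1) (3,0)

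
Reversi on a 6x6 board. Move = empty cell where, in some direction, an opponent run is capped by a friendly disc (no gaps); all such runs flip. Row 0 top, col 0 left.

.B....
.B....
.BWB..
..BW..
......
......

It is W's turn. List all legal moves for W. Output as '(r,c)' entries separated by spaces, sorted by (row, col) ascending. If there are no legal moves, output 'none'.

(0,0): flips 1 -> legal
(0,2): no bracket -> illegal
(1,0): no bracket -> illegal
(1,2): no bracket -> illegal
(1,3): flips 1 -> legal
(1,4): no bracket -> illegal
(2,0): flips 1 -> legal
(2,4): flips 1 -> legal
(3,0): no bracket -> illegal
(3,1): flips 1 -> legal
(3,4): no bracket -> illegal
(4,1): no bracket -> illegal
(4,2): flips 1 -> legal
(4,3): no bracket -> illegal

Answer: (0,0) (1,3) (2,0) (2,4) (3,1) (4,2)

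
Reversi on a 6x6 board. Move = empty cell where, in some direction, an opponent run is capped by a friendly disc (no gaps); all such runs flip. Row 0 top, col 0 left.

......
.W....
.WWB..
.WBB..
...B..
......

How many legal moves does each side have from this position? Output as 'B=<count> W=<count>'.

-- B to move --
(0,0): flips 2 -> legal
(0,1): no bracket -> illegal
(0,2): no bracket -> illegal
(1,0): flips 1 -> legal
(1,2): flips 1 -> legal
(1,3): no bracket -> illegal
(2,0): flips 2 -> legal
(3,0): flips 1 -> legal
(4,0): no bracket -> illegal
(4,1): no bracket -> illegal
(4,2): no bracket -> illegal
B mobility = 5
-- W to move --
(1,2): no bracket -> illegal
(1,3): no bracket -> illegal
(1,4): no bracket -> illegal
(2,4): flips 1 -> legal
(3,4): flips 2 -> legal
(4,1): no bracket -> illegal
(4,2): flips 1 -> legal
(4,4): flips 1 -> legal
(5,2): no bracket -> illegal
(5,3): no bracket -> illegal
(5,4): flips 2 -> legal
W mobility = 5

Answer: B=5 W=5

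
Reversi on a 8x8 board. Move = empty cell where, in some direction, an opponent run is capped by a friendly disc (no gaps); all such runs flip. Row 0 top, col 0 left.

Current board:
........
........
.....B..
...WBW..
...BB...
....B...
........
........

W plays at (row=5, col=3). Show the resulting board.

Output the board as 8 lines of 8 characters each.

Answer: ........
........
.....B..
...WBW..
...WW...
...WB...
........
........

Derivation:
Place W at (5,3); scan 8 dirs for brackets.
Dir NW: first cell '.' (not opp) -> no flip
Dir N: opp run (4,3) capped by W -> flip
Dir NE: opp run (4,4) capped by W -> flip
Dir W: first cell '.' (not opp) -> no flip
Dir E: opp run (5,4), next='.' -> no flip
Dir SW: first cell '.' (not opp) -> no flip
Dir S: first cell '.' (not opp) -> no flip
Dir SE: first cell '.' (not opp) -> no flip
All flips: (4,3) (4,4)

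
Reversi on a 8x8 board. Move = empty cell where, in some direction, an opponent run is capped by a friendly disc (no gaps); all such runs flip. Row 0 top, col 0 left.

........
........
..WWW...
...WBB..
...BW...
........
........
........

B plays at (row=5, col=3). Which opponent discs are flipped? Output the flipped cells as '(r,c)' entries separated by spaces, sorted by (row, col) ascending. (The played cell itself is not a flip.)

Answer: (4,4)

Derivation:
Dir NW: first cell '.' (not opp) -> no flip
Dir N: first cell 'B' (not opp) -> no flip
Dir NE: opp run (4,4) capped by B -> flip
Dir W: first cell '.' (not opp) -> no flip
Dir E: first cell '.' (not opp) -> no flip
Dir SW: first cell '.' (not opp) -> no flip
Dir S: first cell '.' (not opp) -> no flip
Dir SE: first cell '.' (not opp) -> no flip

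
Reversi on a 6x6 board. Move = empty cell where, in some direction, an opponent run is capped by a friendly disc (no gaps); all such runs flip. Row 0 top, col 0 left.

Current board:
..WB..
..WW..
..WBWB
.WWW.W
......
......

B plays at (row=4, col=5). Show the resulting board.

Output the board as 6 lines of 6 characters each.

Place B at (4,5); scan 8 dirs for brackets.
Dir NW: first cell '.' (not opp) -> no flip
Dir N: opp run (3,5) capped by B -> flip
Dir NE: edge -> no flip
Dir W: first cell '.' (not opp) -> no flip
Dir E: edge -> no flip
Dir SW: first cell '.' (not opp) -> no flip
Dir S: first cell '.' (not opp) -> no flip
Dir SE: edge -> no flip
All flips: (3,5)

Answer: ..WB..
..WW..
..WBWB
.WWW.B
.....B
......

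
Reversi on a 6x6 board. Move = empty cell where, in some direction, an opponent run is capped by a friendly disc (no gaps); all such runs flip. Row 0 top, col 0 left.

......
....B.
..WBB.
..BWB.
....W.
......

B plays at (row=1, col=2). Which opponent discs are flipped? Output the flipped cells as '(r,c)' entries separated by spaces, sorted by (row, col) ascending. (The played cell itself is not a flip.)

Answer: (2,2)

Derivation:
Dir NW: first cell '.' (not opp) -> no flip
Dir N: first cell '.' (not opp) -> no flip
Dir NE: first cell '.' (not opp) -> no flip
Dir W: first cell '.' (not opp) -> no flip
Dir E: first cell '.' (not opp) -> no flip
Dir SW: first cell '.' (not opp) -> no flip
Dir S: opp run (2,2) capped by B -> flip
Dir SE: first cell 'B' (not opp) -> no flip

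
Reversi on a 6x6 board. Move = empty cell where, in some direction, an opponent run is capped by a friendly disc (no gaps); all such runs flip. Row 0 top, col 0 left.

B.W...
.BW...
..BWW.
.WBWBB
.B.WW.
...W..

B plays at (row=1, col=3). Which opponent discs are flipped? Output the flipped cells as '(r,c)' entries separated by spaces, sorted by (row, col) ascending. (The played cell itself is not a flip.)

Answer: (1,2) (2,4)

Derivation:
Dir NW: opp run (0,2), next=edge -> no flip
Dir N: first cell '.' (not opp) -> no flip
Dir NE: first cell '.' (not opp) -> no flip
Dir W: opp run (1,2) capped by B -> flip
Dir E: first cell '.' (not opp) -> no flip
Dir SW: first cell 'B' (not opp) -> no flip
Dir S: opp run (2,3) (3,3) (4,3) (5,3), next=edge -> no flip
Dir SE: opp run (2,4) capped by B -> flip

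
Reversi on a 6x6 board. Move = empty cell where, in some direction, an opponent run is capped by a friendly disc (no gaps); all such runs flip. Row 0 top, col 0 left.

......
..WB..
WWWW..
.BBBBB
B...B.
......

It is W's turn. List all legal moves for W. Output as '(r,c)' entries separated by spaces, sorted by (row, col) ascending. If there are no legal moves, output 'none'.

Answer: (0,3) (0,4) (1,4) (4,1) (4,2) (4,3) (4,5) (5,5)

Derivation:
(0,2): no bracket -> illegal
(0,3): flips 1 -> legal
(0,4): flips 1 -> legal
(1,4): flips 1 -> legal
(2,4): no bracket -> illegal
(2,5): no bracket -> illegal
(3,0): no bracket -> illegal
(4,1): flips 2 -> legal
(4,2): flips 2 -> legal
(4,3): flips 2 -> legal
(4,5): flips 1 -> legal
(5,0): no bracket -> illegal
(5,1): no bracket -> illegal
(5,3): no bracket -> illegal
(5,4): no bracket -> illegal
(5,5): flips 2 -> legal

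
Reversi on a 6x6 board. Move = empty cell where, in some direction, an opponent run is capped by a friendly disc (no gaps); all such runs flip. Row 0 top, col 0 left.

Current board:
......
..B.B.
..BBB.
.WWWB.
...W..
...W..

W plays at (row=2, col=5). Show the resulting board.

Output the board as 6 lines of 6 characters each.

Place W at (2,5); scan 8 dirs for brackets.
Dir NW: opp run (1,4), next='.' -> no flip
Dir N: first cell '.' (not opp) -> no flip
Dir NE: edge -> no flip
Dir W: opp run (2,4) (2,3) (2,2), next='.' -> no flip
Dir E: edge -> no flip
Dir SW: opp run (3,4) capped by W -> flip
Dir S: first cell '.' (not opp) -> no flip
Dir SE: edge -> no flip
All flips: (3,4)

Answer: ......
..B.B.
..BBBW
.WWWW.
...W..
...W..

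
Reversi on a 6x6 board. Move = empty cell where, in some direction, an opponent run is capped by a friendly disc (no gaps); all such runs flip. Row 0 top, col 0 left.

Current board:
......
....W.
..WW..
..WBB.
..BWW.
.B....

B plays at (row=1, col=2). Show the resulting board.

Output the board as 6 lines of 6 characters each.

Place B at (1,2); scan 8 dirs for brackets.
Dir NW: first cell '.' (not opp) -> no flip
Dir N: first cell '.' (not opp) -> no flip
Dir NE: first cell '.' (not opp) -> no flip
Dir W: first cell '.' (not opp) -> no flip
Dir E: first cell '.' (not opp) -> no flip
Dir SW: first cell '.' (not opp) -> no flip
Dir S: opp run (2,2) (3,2) capped by B -> flip
Dir SE: opp run (2,3) capped by B -> flip
All flips: (2,2) (2,3) (3,2)

Answer: ......
..B.W.
..BB..
..BBB.
..BWW.
.B....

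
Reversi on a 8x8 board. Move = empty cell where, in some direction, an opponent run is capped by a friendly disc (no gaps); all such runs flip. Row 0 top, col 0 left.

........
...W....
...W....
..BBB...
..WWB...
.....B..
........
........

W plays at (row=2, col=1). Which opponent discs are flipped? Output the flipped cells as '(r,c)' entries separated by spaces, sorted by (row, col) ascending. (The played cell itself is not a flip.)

Dir NW: first cell '.' (not opp) -> no flip
Dir N: first cell '.' (not opp) -> no flip
Dir NE: first cell '.' (not opp) -> no flip
Dir W: first cell '.' (not opp) -> no flip
Dir E: first cell '.' (not opp) -> no flip
Dir SW: first cell '.' (not opp) -> no flip
Dir S: first cell '.' (not opp) -> no flip
Dir SE: opp run (3,2) capped by W -> flip

Answer: (3,2)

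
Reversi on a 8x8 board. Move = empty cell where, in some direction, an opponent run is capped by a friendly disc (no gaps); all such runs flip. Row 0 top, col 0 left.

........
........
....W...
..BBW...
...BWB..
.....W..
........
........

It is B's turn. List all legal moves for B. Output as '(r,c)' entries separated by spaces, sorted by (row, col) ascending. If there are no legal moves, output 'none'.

Answer: (1,5) (2,3) (2,5) (3,5) (6,5) (6,6)

Derivation:
(1,3): no bracket -> illegal
(1,4): no bracket -> illegal
(1,5): flips 1 -> legal
(2,3): flips 1 -> legal
(2,5): flips 1 -> legal
(3,5): flips 1 -> legal
(4,6): no bracket -> illegal
(5,3): no bracket -> illegal
(5,4): no bracket -> illegal
(5,6): no bracket -> illegal
(6,4): no bracket -> illegal
(6,5): flips 1 -> legal
(6,6): flips 2 -> legal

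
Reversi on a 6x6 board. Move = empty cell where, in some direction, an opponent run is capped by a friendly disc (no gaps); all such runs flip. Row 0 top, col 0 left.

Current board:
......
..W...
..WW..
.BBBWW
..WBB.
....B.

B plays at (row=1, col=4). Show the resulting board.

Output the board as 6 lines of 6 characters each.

Answer: ......
..W.B.
..WB..
.BBBWW
..WBB.
....B.

Derivation:
Place B at (1,4); scan 8 dirs for brackets.
Dir NW: first cell '.' (not opp) -> no flip
Dir N: first cell '.' (not opp) -> no flip
Dir NE: first cell '.' (not opp) -> no flip
Dir W: first cell '.' (not opp) -> no flip
Dir E: first cell '.' (not opp) -> no flip
Dir SW: opp run (2,3) capped by B -> flip
Dir S: first cell '.' (not opp) -> no flip
Dir SE: first cell '.' (not opp) -> no flip
All flips: (2,3)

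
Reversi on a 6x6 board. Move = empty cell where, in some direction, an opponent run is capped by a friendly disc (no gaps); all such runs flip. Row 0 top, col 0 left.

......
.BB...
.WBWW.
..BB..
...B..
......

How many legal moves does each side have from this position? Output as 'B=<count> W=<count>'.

Answer: B=9 W=6

Derivation:
-- B to move --
(1,0): flips 1 -> legal
(1,3): flips 1 -> legal
(1,4): flips 1 -> legal
(1,5): flips 1 -> legal
(2,0): flips 1 -> legal
(2,5): flips 2 -> legal
(3,0): flips 1 -> legal
(3,1): flips 1 -> legal
(3,4): flips 1 -> legal
(3,5): no bracket -> illegal
B mobility = 9
-- W to move --
(0,0): no bracket -> illegal
(0,1): flips 2 -> legal
(0,2): no bracket -> illegal
(0,3): flips 1 -> legal
(1,0): no bracket -> illegal
(1,3): no bracket -> illegal
(2,0): no bracket -> illegal
(3,1): no bracket -> illegal
(3,4): no bracket -> illegal
(4,1): flips 1 -> legal
(4,2): flips 1 -> legal
(4,4): no bracket -> illegal
(5,2): no bracket -> illegal
(5,3): flips 2 -> legal
(5,4): flips 2 -> legal
W mobility = 6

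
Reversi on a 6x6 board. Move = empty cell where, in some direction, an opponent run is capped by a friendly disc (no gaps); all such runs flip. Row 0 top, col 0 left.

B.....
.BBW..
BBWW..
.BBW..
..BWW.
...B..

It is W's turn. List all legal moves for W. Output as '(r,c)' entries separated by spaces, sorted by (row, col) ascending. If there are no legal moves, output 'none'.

(0,1): flips 1 -> legal
(0,2): flips 1 -> legal
(0,3): no bracket -> illegal
(1,0): flips 4 -> legal
(3,0): flips 2 -> legal
(4,0): flips 1 -> legal
(4,1): flips 2 -> legal
(5,1): flips 1 -> legal
(5,2): flips 2 -> legal
(5,4): no bracket -> illegal

Answer: (0,1) (0,2) (1,0) (3,0) (4,0) (4,1) (5,1) (5,2)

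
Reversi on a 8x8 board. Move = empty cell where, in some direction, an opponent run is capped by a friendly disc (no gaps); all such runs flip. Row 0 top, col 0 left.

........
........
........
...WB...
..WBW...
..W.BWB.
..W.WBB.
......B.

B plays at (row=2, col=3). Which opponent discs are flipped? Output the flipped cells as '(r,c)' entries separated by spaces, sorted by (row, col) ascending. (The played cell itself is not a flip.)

Dir NW: first cell '.' (not opp) -> no flip
Dir N: first cell '.' (not opp) -> no flip
Dir NE: first cell '.' (not opp) -> no flip
Dir W: first cell '.' (not opp) -> no flip
Dir E: first cell '.' (not opp) -> no flip
Dir SW: first cell '.' (not opp) -> no flip
Dir S: opp run (3,3) capped by B -> flip
Dir SE: first cell 'B' (not opp) -> no flip

Answer: (3,3)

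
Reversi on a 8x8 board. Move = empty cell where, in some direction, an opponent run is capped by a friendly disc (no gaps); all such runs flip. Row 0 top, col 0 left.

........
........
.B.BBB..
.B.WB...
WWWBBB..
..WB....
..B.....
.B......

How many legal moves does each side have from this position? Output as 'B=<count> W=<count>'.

Answer: B=4 W=13

Derivation:
-- B to move --
(2,2): flips 1 -> legal
(3,0): no bracket -> illegal
(3,2): flips 3 -> legal
(5,0): no bracket -> illegal
(5,1): flips 4 -> legal
(6,1): flips 1 -> legal
(6,3): no bracket -> illegal
B mobility = 4
-- W to move --
(1,0): no bracket -> illegal
(1,1): flips 2 -> legal
(1,2): no bracket -> illegal
(1,3): flips 1 -> legal
(1,4): no bracket -> illegal
(1,5): flips 1 -> legal
(1,6): flips 3 -> legal
(2,0): flips 1 -> legal
(2,2): flips 1 -> legal
(2,6): no bracket -> illegal
(3,0): no bracket -> illegal
(3,2): no bracket -> illegal
(3,5): flips 1 -> legal
(3,6): no bracket -> illegal
(4,6): flips 3 -> legal
(5,1): no bracket -> illegal
(5,4): flips 1 -> legal
(5,5): flips 1 -> legal
(5,6): no bracket -> illegal
(6,0): no bracket -> illegal
(6,1): no bracket -> illegal
(6,3): flips 2 -> legal
(6,4): flips 1 -> legal
(7,0): no bracket -> illegal
(7,2): flips 1 -> legal
(7,3): no bracket -> illegal
W mobility = 13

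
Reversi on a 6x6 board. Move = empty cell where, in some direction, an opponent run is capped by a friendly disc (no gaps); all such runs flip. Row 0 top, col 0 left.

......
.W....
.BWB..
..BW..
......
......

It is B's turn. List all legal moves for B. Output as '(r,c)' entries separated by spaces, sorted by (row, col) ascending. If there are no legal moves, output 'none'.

(0,0): no bracket -> illegal
(0,1): flips 1 -> legal
(0,2): no bracket -> illegal
(1,0): no bracket -> illegal
(1,2): flips 1 -> legal
(1,3): no bracket -> illegal
(2,0): no bracket -> illegal
(2,4): no bracket -> illegal
(3,1): no bracket -> illegal
(3,4): flips 1 -> legal
(4,2): no bracket -> illegal
(4,3): flips 1 -> legal
(4,4): no bracket -> illegal

Answer: (0,1) (1,2) (3,4) (4,3)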